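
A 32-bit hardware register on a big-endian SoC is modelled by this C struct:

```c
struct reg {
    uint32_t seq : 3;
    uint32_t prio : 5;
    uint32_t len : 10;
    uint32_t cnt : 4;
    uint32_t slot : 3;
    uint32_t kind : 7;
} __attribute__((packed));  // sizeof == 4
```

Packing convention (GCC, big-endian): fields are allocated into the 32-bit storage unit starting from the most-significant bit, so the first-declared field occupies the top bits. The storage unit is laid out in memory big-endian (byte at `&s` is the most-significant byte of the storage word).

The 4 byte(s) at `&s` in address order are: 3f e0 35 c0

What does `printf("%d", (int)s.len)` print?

[0]=0x3f [1]=0xe0 [2]=0x35 [3]=0xc0 (big-endian) → word 0x3fe035c0
seq:3 @ bit 29 → (0x3fe035c0>>29)&0x7 = 0x1
prio:5 @ bit 24 → (0x3fe035c0>>24)&0x1f = 0x1f
len:10 @ bit 14 → (0x3fe035c0>>14)&0x3ff = 0x380  ←
cnt:4 @ bit 10 → (0x3fe035c0>>10)&0xf = 0xd
slot:3 @ bit 7 → (0x3fe035c0>>7)&0x7 = 0x3
kind:7 @ bit 0 → (0x3fe035c0>>0)&0x7f = 0x40

896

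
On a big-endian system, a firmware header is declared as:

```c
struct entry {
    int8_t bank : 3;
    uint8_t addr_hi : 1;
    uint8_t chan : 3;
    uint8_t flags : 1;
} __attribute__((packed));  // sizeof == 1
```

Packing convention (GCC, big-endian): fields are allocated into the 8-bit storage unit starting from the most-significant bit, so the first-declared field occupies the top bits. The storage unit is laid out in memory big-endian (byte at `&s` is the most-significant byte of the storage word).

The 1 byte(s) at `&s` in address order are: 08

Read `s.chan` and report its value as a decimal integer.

[0]=0x08 (big-endian) → word 0x08
bank [5+:3] = (word>>5) & 0x7 = 0
addr_hi [4+:1] = (word>>4) & 0x1 = 0
chan [1+:3] = (word>>1) & 0x7 = 4  ←
flags [0+:1] = (word>>0) & 0x1 = 0

4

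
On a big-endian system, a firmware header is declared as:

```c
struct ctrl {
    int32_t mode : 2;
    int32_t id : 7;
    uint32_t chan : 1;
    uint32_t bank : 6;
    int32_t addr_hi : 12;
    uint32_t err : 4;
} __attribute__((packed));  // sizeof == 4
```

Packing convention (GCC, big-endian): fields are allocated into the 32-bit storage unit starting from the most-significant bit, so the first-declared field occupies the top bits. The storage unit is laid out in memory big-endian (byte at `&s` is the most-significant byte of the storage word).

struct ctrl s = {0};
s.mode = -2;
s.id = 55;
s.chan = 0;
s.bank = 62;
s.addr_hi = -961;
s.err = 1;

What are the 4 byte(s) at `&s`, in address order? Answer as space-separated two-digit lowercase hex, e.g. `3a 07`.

9b be c3 f1

[30+:2] mode=-2 & 0x3 = 0x2; word=0x80000000
[23+:7] id=55 & 0x7f = 0x37; word=0x9b800000
[22+:1] chan=0 & 0x1 = 0x0; word=0x9b800000
[16+:6] bank=62 & 0x3f = 0x3e; word=0x9bbe0000
[4+:12] addr_hi=-961 & 0xfff = 0xc3f; word=0x9bbec3f0
[0+:4] err=1 & 0xf = 0x1; word=0x9bbec3f1
word = 0x9bbec3f1 → big-endian bytes:
  [0]=0x9b  [1]=0xbe  [2]=0xc3  [3]=0xf1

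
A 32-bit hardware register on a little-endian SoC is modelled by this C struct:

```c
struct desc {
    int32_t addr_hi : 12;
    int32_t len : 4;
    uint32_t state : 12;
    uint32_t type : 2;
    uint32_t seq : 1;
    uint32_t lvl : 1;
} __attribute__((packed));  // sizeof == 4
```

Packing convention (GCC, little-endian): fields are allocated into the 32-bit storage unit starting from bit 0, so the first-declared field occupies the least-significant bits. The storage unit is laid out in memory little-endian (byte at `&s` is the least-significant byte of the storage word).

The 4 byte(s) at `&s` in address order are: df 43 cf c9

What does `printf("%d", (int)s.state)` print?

2511

[0]=0xdf [1]=0x43 [2]=0xcf [3]=0xc9 (little-endian) → word 0xc9cf43df
addr_hi [0+:12] = (word>>0) & 0xfff = 991
len [12+:4] = (word>>12) & 0xf = 4
state [16+:12] = (word>>16) & 0xfff = 2511  ←
type [28+:2] = (word>>28) & 0x3 = 0
seq [30+:1] = (word>>30) & 0x1 = 1
lvl [31+:1] = (word>>31) & 0x1 = 1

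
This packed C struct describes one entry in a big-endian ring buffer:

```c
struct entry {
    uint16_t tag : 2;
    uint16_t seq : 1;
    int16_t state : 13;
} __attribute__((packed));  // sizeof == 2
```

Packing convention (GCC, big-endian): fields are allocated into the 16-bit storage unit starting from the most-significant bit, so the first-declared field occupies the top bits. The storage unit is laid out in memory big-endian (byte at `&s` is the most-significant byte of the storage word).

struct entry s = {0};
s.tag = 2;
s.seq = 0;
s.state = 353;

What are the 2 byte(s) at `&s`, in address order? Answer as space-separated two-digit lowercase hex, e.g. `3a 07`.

tag:2 = 2 → 0x2 << 14 → word 0x8000
seq:1 = 0 → 0x0 << 13 → word 0x8000
state:13 = 353 → 0x161 << 0 → word 0x8161
word = 0x8161 → big-endian bytes:
  [0]=0x81  [1]=0x61

81 61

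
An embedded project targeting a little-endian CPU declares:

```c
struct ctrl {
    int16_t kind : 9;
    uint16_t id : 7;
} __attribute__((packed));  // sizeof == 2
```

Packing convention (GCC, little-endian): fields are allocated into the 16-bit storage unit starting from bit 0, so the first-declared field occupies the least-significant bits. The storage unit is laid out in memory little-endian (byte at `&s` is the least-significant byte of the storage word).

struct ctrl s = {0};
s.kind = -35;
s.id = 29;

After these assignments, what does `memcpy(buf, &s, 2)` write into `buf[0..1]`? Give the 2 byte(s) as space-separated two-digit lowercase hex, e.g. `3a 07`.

dd 3b

kind (9b) val=-35 bits=0x1dd at bit 0: 0x01dd
id (7b) val=29 bits=0x1d at bit 9: 0x3bdd
word = 0x3bdd → little-endian bytes:
  [0]=0xdd  [1]=0x3b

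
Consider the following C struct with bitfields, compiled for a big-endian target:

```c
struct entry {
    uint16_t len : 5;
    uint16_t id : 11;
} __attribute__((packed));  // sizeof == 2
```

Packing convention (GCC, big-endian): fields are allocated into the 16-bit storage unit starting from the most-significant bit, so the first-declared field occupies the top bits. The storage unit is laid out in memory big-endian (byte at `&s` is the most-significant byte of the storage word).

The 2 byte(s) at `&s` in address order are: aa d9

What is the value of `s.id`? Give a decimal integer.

[0]=0xaa [1]=0xd9 (big-endian) → word 0xaad9
len:5 @ bit 11 → (0xaad9>>11)&0x1f = 0x15
id:11 @ bit 0 → (0xaad9>>0)&0x7ff = 0x2d9  ←

729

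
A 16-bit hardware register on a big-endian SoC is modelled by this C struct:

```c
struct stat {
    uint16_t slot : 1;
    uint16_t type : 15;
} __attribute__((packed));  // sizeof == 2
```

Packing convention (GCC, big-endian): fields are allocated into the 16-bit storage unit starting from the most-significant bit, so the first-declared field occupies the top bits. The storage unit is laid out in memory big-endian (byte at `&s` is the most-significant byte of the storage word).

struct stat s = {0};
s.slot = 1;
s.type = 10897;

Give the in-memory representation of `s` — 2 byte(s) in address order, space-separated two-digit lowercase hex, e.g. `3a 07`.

slot (1b) val=1 bits=0x1 at bit 15: 0x8000
type (15b) val=10897 bits=0x2a91 at bit 0: 0xaa91
word = 0xaa91 → big-endian bytes:
  [0]=0xaa  [1]=0x91

aa 91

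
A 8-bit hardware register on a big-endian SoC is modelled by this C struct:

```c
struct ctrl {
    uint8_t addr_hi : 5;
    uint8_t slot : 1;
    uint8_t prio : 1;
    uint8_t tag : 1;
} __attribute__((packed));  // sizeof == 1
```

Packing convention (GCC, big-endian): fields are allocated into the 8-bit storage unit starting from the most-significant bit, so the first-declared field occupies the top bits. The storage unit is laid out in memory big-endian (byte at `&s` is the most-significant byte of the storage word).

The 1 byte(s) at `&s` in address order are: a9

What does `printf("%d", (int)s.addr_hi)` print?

21

[0]=0xa9 (big-endian) → word 0xa9
addr_hi [3+:5] = (word>>3) & 0x1f = 21  ←
slot [2+:1] = (word>>2) & 0x1 = 0
prio [1+:1] = (word>>1) & 0x1 = 0
tag [0+:1] = (word>>0) & 0x1 = 1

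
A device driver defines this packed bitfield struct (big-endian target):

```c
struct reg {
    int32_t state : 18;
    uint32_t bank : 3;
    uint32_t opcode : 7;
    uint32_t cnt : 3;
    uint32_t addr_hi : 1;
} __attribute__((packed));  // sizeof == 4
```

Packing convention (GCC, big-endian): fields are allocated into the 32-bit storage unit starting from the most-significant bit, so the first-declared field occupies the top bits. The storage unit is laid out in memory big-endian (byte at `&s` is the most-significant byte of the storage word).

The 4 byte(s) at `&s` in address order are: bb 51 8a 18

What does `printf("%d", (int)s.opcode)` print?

[0]=0xbb [1]=0x51 [2]=0x8a [3]=0x18 (big-endian) → word 0xbb518a18
state:18 @ bit 14 → (0xbb518a18>>14)&0x3ffff = 0x2ed46
bank:3 @ bit 11 → (0xbb518a18>>11)&0x7 = 0x1
opcode:7 @ bit 4 → (0xbb518a18>>4)&0x7f = 0x21  ←
cnt:3 @ bit 1 → (0xbb518a18>>1)&0x7 = 0x4
addr_hi:1 @ bit 0 → (0xbb518a18>>0)&0x1 = 0x0

33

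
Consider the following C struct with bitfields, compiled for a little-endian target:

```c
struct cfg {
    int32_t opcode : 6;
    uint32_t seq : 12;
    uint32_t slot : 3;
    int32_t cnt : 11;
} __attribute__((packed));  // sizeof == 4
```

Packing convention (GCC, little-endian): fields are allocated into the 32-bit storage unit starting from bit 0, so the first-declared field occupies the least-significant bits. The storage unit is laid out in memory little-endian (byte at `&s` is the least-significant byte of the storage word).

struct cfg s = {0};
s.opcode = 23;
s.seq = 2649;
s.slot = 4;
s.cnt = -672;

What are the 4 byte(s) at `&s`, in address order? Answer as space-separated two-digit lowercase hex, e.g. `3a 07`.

57 96 12 ac

[0+:6] opcode=23 & 0x3f = 0x17; word=0x00000017
[6+:12] seq=2649 & 0xfff = 0xa59; word=0x00029657
[18+:3] slot=4 & 0x7 = 0x4; word=0x00129657
[21+:11] cnt=-672 & 0x7ff = 0x560; word=0xac129657
word = 0xac129657 → little-endian bytes:
  [0]=0x57  [1]=0x96  [2]=0x12  [3]=0xac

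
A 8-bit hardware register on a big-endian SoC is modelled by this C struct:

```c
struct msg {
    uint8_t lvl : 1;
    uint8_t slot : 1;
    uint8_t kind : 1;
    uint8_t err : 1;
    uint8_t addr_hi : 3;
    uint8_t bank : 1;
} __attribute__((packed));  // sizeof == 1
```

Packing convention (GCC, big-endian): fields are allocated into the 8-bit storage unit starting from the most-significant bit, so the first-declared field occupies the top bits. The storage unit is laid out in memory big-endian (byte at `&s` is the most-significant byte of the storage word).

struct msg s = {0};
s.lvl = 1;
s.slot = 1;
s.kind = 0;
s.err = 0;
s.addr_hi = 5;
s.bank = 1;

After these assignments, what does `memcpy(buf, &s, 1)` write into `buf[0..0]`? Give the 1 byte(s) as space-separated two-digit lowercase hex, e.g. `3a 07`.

lvl:1 = 1 → 0x1 << 7 → word 0x80
slot:1 = 1 → 0x1 << 6 → word 0xc0
kind:1 = 0 → 0x0 << 5 → word 0xc0
err:1 = 0 → 0x0 << 4 → word 0xc0
addr_hi:3 = 5 → 0x5 << 1 → word 0xca
bank:1 = 1 → 0x1 << 0 → word 0xcb
word = 0xcb → big-endian bytes:
  [0]=0xcb

cb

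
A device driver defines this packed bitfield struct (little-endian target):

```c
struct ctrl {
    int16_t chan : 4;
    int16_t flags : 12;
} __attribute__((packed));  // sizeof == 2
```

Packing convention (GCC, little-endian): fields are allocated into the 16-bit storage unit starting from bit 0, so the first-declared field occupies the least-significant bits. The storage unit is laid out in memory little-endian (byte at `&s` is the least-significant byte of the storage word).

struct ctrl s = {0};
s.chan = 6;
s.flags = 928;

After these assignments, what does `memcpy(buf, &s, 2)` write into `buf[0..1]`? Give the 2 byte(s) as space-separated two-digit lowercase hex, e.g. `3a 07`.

06 3a

chan:4 = 6 → 0x6 << 0 → word 0x0006
flags:12 = 928 → 0x3a0 << 4 → word 0x3a06
word = 0x3a06 → little-endian bytes:
  [0]=0x06  [1]=0x3a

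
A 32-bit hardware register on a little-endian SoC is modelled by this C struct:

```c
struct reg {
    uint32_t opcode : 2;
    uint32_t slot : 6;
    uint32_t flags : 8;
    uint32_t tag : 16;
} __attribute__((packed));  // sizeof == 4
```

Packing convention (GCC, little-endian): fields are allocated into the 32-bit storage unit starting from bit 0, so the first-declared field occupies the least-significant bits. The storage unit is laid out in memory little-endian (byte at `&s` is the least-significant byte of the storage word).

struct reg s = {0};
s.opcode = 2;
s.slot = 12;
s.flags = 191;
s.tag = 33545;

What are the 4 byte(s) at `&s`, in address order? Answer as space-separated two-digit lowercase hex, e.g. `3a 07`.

32 bf 09 83

opcode:2 = 2 → 0x2 << 0 → word 0x00000002
slot:6 = 12 → 0xc << 2 → word 0x00000032
flags:8 = 191 → 0xbf << 8 → word 0x0000bf32
tag:16 = 33545 → 0x8309 << 16 → word 0x8309bf32
word = 0x8309bf32 → little-endian bytes:
  [0]=0x32  [1]=0xbf  [2]=0x09  [3]=0x83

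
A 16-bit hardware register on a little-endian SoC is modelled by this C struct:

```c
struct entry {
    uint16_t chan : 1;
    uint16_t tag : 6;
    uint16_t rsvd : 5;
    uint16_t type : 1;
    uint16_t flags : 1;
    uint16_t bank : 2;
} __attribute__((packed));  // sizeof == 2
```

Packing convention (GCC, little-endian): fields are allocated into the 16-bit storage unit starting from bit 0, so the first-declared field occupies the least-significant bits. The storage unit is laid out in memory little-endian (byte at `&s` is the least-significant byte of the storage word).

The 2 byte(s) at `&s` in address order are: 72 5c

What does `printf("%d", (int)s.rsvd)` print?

24

[0]=0x72 [1]=0x5c (little-endian) → word 0x5c72
chan [0+:1] = (word>>0) & 0x1 = 0
tag [1+:6] = (word>>1) & 0x3f = 57
rsvd [7+:5] = (word>>7) & 0x1f = 24  ←
type [12+:1] = (word>>12) & 0x1 = 1
flags [13+:1] = (word>>13) & 0x1 = 0
bank [14+:2] = (word>>14) & 0x3 = 1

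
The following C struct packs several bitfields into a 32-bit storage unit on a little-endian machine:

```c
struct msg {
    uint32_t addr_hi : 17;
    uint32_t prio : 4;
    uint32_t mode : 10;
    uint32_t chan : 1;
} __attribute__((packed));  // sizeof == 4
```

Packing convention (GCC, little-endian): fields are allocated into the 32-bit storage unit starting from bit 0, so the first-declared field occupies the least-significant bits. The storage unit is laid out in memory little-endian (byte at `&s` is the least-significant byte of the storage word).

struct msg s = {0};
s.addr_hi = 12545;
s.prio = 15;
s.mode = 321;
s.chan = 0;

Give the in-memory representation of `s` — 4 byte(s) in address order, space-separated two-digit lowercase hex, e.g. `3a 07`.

01 31 3e 28

addr_hi (17b) val=12545 bits=0x3101 at bit 0: 0x00003101
prio (4b) val=15 bits=0xf at bit 17: 0x001e3101
mode (10b) val=321 bits=0x141 at bit 21: 0x283e3101
chan (1b) val=0 bits=0x0 at bit 31: 0x283e3101
word = 0x283e3101 → little-endian bytes:
  [0]=0x01  [1]=0x31  [2]=0x3e  [3]=0x28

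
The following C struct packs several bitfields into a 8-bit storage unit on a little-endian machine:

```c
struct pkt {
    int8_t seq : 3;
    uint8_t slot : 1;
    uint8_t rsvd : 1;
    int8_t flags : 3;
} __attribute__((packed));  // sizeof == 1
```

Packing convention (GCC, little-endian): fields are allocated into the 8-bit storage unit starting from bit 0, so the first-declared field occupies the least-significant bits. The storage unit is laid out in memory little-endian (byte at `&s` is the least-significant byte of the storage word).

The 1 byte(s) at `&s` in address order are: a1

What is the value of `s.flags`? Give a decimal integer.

-3

[0]=0xa1 (little-endian) → word 0xa1
seq [0+:3] = (word>>0) & 0x7 = 1
slot [3+:1] = (word>>3) & 0x1 = 0
rsvd [4+:1] = (word>>4) & 0x1 = 0
flags [5+:3] = (word>>5) & 0x7 = 5  ←
flags signed 3b, MSB=1: 5 - 8 = -3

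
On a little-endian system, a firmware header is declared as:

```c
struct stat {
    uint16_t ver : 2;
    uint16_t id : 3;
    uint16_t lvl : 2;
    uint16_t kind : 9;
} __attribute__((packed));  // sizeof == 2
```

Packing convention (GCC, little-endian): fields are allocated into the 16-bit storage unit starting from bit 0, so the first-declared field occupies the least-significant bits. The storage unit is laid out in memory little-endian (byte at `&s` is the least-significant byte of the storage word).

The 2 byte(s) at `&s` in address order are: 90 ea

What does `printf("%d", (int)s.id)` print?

[0]=0x90 [1]=0xea (little-endian) → word 0xea90
ver:2 @ bit 0 → (0xea90>>0)&0x3 = 0x0
id:3 @ bit 2 → (0xea90>>2)&0x7 = 0x4  ←
lvl:2 @ bit 5 → (0xea90>>5)&0x3 = 0x0
kind:9 @ bit 7 → (0xea90>>7)&0x1ff = 0x1d5

4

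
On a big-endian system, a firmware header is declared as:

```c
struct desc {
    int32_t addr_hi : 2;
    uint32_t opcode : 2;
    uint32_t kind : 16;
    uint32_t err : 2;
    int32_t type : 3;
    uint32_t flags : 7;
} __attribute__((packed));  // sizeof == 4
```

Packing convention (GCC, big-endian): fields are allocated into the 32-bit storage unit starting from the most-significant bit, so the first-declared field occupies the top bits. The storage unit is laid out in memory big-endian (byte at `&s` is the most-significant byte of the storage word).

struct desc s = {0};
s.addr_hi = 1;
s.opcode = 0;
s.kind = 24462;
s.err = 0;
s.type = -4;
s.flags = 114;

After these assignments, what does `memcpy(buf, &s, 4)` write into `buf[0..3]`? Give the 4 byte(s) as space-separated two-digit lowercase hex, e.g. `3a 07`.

addr_hi (2b) val=1 bits=0x1 at bit 30: 0x40000000
opcode (2b) val=0 bits=0x0 at bit 28: 0x40000000
kind (16b) val=24462 bits=0x5f8e at bit 12: 0x45f8e000
err (2b) val=0 bits=0x0 at bit 10: 0x45f8e000
type (3b) val=-4 bits=0x4 at bit 7: 0x45f8e200
flags (7b) val=114 bits=0x72 at bit 0: 0x45f8e272
word = 0x45f8e272 → big-endian bytes:
  [0]=0x45  [1]=0xf8  [2]=0xe2  [3]=0x72

45 f8 e2 72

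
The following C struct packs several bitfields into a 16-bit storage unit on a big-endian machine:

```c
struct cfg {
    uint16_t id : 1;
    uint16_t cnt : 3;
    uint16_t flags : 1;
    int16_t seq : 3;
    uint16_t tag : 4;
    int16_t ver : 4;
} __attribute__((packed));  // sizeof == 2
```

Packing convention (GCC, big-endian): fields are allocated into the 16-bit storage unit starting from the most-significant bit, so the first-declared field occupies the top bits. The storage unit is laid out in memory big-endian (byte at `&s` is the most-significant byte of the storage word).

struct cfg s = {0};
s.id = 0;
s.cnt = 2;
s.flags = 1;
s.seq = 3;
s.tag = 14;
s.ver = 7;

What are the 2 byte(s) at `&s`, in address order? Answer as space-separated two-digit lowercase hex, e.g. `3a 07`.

2b e7

id:1 = 0 → 0x0 << 15 → word 0x0000
cnt:3 = 2 → 0x2 << 12 → word 0x2000
flags:1 = 1 → 0x1 << 11 → word 0x2800
seq:3 = 3 → 0x3 << 8 → word 0x2b00
tag:4 = 14 → 0xe << 4 → word 0x2be0
ver:4 = 7 → 0x7 << 0 → word 0x2be7
word = 0x2be7 → big-endian bytes:
  [0]=0x2b  [1]=0xe7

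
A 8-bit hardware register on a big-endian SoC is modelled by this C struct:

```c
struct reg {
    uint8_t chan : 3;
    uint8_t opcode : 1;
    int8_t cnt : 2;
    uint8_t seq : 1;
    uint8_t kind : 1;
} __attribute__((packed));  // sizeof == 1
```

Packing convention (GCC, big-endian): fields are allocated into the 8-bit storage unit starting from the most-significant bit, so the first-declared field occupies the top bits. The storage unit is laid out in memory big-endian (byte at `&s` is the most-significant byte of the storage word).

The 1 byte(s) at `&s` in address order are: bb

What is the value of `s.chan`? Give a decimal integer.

5

[0]=0xbb (big-endian) → word 0xbb
chan [5+:3] = (word>>5) & 0x7 = 5  ←
opcode [4+:1] = (word>>4) & 0x1 = 1
cnt [2+:2] = (word>>2) & 0x3 = 2
seq [1+:1] = (word>>1) & 0x1 = 1
kind [0+:1] = (word>>0) & 0x1 = 1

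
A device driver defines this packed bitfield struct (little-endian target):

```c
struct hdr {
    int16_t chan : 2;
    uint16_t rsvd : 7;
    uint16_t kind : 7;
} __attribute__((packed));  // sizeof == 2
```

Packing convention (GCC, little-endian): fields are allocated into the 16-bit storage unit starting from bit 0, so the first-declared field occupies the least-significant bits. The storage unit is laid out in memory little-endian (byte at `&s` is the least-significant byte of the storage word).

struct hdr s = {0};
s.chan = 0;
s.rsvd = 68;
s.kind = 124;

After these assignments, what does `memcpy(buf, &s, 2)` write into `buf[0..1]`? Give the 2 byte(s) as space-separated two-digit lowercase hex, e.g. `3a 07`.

10 f9

chan:2 = 0 → 0x0 << 0 → word 0x0000
rsvd:7 = 68 → 0x44 << 2 → word 0x0110
kind:7 = 124 → 0x7c << 9 → word 0xf910
word = 0xf910 → little-endian bytes:
  [0]=0x10  [1]=0xf9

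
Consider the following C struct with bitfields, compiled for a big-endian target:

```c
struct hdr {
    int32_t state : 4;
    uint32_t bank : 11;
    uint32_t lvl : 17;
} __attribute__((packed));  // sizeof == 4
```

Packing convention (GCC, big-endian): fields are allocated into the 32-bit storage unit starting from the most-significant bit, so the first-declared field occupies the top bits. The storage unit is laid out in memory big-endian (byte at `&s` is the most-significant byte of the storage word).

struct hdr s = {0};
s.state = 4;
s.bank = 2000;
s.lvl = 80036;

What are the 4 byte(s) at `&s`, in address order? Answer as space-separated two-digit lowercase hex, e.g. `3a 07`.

state:4 = 4 → 0x4 << 28 → word 0x40000000
bank:11 = 2000 → 0x7d0 << 17 → word 0x4fa00000
lvl:17 = 80036 → 0x138a4 << 0 → word 0x4fa138a4
word = 0x4fa138a4 → big-endian bytes:
  [0]=0x4f  [1]=0xa1  [2]=0x38  [3]=0xa4

4f a1 38 a4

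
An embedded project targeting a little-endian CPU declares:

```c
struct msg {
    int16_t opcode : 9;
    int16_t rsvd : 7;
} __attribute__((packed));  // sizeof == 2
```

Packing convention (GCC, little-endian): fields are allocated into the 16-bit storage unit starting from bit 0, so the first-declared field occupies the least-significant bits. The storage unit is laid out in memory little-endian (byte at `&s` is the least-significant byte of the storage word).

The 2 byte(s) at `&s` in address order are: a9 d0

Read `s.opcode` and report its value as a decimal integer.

169

[0]=0xa9 [1]=0xd0 (little-endian) → word 0xd0a9
opcode:9 @ bit 0 → (0xd0a9>>0)&0x1ff = 0xa9  ←
rsvd:7 @ bit 9 → (0xd0a9>>9)&0x7f = 0x68
opcode signed 9b, MSB=0: value = 169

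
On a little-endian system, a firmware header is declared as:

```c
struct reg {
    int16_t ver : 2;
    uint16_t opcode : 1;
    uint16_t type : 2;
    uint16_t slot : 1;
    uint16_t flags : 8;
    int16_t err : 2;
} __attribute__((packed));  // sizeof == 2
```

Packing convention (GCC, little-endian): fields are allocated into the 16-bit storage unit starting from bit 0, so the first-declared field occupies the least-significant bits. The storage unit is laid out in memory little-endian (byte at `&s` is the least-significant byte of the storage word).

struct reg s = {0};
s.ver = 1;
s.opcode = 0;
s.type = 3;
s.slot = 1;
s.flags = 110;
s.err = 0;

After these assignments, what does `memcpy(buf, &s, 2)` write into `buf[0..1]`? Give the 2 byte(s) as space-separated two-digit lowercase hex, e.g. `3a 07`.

b9 1b

[0+:2] ver=1 & 0x3 = 0x1; word=0x0001
[2+:1] opcode=0 & 0x1 = 0x0; word=0x0001
[3+:2] type=3 & 0x3 = 0x3; word=0x0019
[5+:1] slot=1 & 0x1 = 0x1; word=0x0039
[6+:8] flags=110 & 0xff = 0x6e; word=0x1bb9
[14+:2] err=0 & 0x3 = 0x0; word=0x1bb9
word = 0x1bb9 → little-endian bytes:
  [0]=0xb9  [1]=0x1b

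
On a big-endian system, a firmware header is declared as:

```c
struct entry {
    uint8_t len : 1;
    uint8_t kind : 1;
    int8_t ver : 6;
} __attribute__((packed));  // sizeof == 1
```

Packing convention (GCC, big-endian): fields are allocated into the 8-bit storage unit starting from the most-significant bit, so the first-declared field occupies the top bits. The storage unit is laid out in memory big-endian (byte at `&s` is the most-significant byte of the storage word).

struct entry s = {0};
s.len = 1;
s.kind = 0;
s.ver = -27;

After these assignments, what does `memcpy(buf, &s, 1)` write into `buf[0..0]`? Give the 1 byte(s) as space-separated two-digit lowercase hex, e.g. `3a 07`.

a5

[7+:1] len=1 & 0x1 = 0x1; word=0x80
[6+:1] kind=0 & 0x1 = 0x0; word=0x80
[0+:6] ver=-27 & 0x3f = 0x25; word=0xa5
word = 0xa5 → big-endian bytes:
  [0]=0xa5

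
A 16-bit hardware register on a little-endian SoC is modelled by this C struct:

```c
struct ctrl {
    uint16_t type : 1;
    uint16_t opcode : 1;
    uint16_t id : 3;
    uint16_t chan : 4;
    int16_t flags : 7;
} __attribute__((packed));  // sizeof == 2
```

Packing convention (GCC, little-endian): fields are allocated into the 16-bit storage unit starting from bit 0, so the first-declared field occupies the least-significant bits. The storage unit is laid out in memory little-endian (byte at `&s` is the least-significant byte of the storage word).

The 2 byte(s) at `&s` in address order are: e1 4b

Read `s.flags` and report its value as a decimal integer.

[0]=0xe1 [1]=0x4b (little-endian) → word 0x4be1
type [0+:1] = (word>>0) & 0x1 = 1
opcode [1+:1] = (word>>1) & 0x1 = 0
id [2+:3] = (word>>2) & 0x7 = 0
chan [5+:4] = (word>>5) & 0xf = 15
flags [9+:7] = (word>>9) & 0x7f = 37  ←
flags signed 7b, MSB=0: value = 37

37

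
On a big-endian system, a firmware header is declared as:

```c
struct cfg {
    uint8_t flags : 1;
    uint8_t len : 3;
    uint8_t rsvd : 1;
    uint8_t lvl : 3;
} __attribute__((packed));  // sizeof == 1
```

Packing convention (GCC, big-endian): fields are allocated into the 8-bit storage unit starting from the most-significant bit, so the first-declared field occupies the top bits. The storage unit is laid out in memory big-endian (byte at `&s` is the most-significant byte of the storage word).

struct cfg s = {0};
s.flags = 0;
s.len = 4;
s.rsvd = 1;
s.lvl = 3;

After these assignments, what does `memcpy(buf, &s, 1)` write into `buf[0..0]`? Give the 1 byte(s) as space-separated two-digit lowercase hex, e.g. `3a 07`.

flags (1b) val=0 bits=0x0 at bit 7: 0x00
len (3b) val=4 bits=0x4 at bit 4: 0x40
rsvd (1b) val=1 bits=0x1 at bit 3: 0x48
lvl (3b) val=3 bits=0x3 at bit 0: 0x4b
word = 0x4b → big-endian bytes:
  [0]=0x4b

4b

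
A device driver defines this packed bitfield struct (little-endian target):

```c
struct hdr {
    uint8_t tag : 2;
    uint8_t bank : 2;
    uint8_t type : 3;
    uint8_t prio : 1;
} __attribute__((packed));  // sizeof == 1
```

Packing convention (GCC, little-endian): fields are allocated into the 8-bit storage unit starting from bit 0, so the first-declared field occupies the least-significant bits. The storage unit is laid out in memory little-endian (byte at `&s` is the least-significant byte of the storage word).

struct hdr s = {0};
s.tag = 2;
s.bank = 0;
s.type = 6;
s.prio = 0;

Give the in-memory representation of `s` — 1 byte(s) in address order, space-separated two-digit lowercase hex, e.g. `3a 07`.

62

tag (2b) val=2 bits=0x2 at bit 0: 0x02
bank (2b) val=0 bits=0x0 at bit 2: 0x02
type (3b) val=6 bits=0x6 at bit 4: 0x62
prio (1b) val=0 bits=0x0 at bit 7: 0x62
word = 0x62 → little-endian bytes:
  [0]=0x62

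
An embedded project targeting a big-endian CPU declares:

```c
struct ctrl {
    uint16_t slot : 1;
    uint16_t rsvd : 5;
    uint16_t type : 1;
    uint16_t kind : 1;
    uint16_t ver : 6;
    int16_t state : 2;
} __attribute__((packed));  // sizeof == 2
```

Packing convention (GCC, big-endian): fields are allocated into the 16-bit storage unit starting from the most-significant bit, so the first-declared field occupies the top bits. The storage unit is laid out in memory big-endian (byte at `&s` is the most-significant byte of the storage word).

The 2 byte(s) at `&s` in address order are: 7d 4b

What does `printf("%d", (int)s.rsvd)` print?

31

[0]=0x7d [1]=0x4b (big-endian) → word 0x7d4b
slot:1 @ bit 15 → (0x7d4b>>15)&0x1 = 0x0
rsvd:5 @ bit 10 → (0x7d4b>>10)&0x1f = 0x1f  ←
type:1 @ bit 9 → (0x7d4b>>9)&0x1 = 0x0
kind:1 @ bit 8 → (0x7d4b>>8)&0x1 = 0x1
ver:6 @ bit 2 → (0x7d4b>>2)&0x3f = 0x12
state:2 @ bit 0 → (0x7d4b>>0)&0x3 = 0x3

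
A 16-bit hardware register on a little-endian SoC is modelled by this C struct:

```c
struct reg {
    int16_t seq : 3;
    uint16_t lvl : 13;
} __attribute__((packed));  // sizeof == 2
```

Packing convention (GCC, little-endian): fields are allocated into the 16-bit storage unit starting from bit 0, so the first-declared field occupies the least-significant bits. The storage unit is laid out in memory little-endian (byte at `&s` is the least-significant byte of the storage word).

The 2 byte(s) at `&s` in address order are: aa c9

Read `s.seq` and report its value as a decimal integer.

2

[0]=0xaa [1]=0xc9 (little-endian) → word 0xc9aa
seq [0+:3] = (word>>0) & 0x7 = 2  ←
lvl [3+:13] = (word>>3) & 0x1fff = 6453
seq signed 3b, MSB=0: value = 2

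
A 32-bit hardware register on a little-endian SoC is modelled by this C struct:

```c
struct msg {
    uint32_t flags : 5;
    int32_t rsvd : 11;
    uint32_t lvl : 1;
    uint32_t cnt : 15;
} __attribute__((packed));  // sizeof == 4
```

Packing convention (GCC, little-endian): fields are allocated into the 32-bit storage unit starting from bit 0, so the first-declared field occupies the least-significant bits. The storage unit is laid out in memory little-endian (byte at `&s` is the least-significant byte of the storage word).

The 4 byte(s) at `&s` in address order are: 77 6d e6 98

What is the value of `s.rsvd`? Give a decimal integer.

875

[0]=0x77 [1]=0x6d [2]=0xe6 [3]=0x98 (little-endian) → word 0x98e66d77
flags [0+:5] = (word>>0) & 0x1f = 23
rsvd [5+:11] = (word>>5) & 0x7ff = 875  ←
lvl [16+:1] = (word>>16) & 0x1 = 0
cnt [17+:15] = (word>>17) & 0x7fff = 19571
rsvd signed 11b, MSB=0: value = 875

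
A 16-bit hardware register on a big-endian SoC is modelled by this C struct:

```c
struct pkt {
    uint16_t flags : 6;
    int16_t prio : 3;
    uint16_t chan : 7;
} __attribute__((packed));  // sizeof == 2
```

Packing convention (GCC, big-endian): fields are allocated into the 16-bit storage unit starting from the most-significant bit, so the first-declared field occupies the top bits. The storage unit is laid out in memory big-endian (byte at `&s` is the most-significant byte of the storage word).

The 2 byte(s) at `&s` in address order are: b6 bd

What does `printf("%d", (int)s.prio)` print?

[0]=0xb6 [1]=0xbd (big-endian) → word 0xb6bd
flags [10+:6] = (word>>10) & 0x3f = 45
prio [7+:3] = (word>>7) & 0x7 = 5  ←
chan [0+:7] = (word>>0) & 0x7f = 61
prio signed 3b, MSB=1: 5 - 8 = -3

-3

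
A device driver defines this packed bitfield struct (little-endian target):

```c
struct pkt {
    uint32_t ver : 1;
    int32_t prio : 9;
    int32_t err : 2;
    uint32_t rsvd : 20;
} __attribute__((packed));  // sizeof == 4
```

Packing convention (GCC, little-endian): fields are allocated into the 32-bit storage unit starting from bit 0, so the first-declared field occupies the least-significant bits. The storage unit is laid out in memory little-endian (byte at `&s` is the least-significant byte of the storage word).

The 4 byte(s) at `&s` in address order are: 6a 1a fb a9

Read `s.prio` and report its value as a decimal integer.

-203

[0]=0x6a [1]=0x1a [2]=0xfb [3]=0xa9 (little-endian) → word 0xa9fb1a6a
ver:1 @ bit 0 → (0xa9fb1a6a>>0)&0x1 = 0x0
prio:9 @ bit 1 → (0xa9fb1a6a>>1)&0x1ff = 0x135  ←
err:2 @ bit 10 → (0xa9fb1a6a>>10)&0x3 = 0x2
rsvd:20 @ bit 12 → (0xa9fb1a6a>>12)&0xfffff = 0xa9fb1
prio signed 9b, MSB=1: 309 - 512 = -203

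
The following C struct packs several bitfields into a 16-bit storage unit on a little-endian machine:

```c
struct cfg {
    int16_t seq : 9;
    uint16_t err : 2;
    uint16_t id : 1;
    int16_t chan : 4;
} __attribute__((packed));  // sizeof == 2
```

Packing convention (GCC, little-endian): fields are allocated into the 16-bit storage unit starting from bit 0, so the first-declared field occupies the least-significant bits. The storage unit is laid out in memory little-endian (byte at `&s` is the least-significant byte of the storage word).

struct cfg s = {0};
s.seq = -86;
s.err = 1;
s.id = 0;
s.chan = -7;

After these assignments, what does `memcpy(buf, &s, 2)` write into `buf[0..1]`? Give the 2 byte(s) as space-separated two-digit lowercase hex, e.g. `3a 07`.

seq:9 = -86 → 0x1aa << 0 → word 0x01aa
err:2 = 1 → 0x1 << 9 → word 0x03aa
id:1 = 0 → 0x0 << 11 → word 0x03aa
chan:4 = -7 → 0x9 << 12 → word 0x93aa
word = 0x93aa → little-endian bytes:
  [0]=0xaa  [1]=0x93

aa 93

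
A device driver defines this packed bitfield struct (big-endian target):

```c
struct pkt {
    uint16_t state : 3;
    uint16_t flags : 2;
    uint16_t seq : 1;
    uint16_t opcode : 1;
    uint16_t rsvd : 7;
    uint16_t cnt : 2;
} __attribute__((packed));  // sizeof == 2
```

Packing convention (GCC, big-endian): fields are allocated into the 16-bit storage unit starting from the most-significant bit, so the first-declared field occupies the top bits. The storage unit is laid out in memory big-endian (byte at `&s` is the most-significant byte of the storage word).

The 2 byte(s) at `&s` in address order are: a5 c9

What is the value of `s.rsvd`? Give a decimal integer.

114

[0]=0xa5 [1]=0xc9 (big-endian) → word 0xa5c9
state:3 @ bit 13 → (0xa5c9>>13)&0x7 = 0x5
flags:2 @ bit 11 → (0xa5c9>>11)&0x3 = 0x0
seq:1 @ bit 10 → (0xa5c9>>10)&0x1 = 0x1
opcode:1 @ bit 9 → (0xa5c9>>9)&0x1 = 0x0
rsvd:7 @ bit 2 → (0xa5c9>>2)&0x7f = 0x72  ←
cnt:2 @ bit 0 → (0xa5c9>>0)&0x3 = 0x1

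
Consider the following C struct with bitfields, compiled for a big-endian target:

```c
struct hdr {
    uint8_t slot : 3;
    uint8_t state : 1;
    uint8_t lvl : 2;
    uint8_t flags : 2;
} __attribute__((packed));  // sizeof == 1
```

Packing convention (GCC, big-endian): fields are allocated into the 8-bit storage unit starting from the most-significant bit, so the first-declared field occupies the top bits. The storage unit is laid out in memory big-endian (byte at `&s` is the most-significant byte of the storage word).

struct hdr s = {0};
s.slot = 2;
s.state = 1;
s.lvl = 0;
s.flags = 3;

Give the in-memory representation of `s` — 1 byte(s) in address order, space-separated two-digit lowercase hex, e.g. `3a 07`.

slot:3 = 2 → 0x2 << 5 → word 0x40
state:1 = 1 → 0x1 << 4 → word 0x50
lvl:2 = 0 → 0x0 << 2 → word 0x50
flags:2 = 3 → 0x3 << 0 → word 0x53
word = 0x53 → big-endian bytes:
  [0]=0x53

53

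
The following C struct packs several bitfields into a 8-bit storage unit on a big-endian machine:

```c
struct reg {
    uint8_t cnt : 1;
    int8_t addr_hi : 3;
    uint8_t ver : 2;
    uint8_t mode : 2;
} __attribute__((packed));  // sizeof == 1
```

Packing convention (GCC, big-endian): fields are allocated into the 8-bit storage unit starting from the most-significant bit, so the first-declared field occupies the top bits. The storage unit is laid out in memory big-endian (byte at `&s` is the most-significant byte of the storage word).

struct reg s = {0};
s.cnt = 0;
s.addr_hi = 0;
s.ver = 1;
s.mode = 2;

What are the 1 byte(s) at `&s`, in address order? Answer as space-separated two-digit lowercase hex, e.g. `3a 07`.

[7+:1] cnt=0 & 0x1 = 0x0; word=0x00
[4+:3] addr_hi=0 & 0x7 = 0x0; word=0x00
[2+:2] ver=1 & 0x3 = 0x1; word=0x04
[0+:2] mode=2 & 0x3 = 0x2; word=0x06
word = 0x06 → big-endian bytes:
  [0]=0x06

06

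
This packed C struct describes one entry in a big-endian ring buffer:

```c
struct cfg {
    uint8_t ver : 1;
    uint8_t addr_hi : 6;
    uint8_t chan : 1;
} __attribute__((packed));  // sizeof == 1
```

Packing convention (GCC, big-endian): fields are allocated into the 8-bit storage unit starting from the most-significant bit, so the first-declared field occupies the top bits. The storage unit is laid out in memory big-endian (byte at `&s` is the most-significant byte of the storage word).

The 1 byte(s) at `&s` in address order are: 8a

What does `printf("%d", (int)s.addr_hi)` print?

[0]=0x8a (big-endian) → word 0x8a
ver:1 @ bit 7 → (0x8a>>7)&0x1 = 0x1
addr_hi:6 @ bit 1 → (0x8a>>1)&0x3f = 0x5  ←
chan:1 @ bit 0 → (0x8a>>0)&0x1 = 0x0

5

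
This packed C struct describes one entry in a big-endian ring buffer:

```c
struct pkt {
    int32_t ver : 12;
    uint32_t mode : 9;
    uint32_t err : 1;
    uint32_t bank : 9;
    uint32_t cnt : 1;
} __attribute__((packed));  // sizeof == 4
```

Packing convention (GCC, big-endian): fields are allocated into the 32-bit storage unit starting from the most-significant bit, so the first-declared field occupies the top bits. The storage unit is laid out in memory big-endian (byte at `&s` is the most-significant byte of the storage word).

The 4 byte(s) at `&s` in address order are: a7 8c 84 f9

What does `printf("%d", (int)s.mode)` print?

[0]=0xa7 [1]=0x8c [2]=0x84 [3]=0xf9 (big-endian) → word 0xa78c84f9
ver [20+:12] = (word>>20) & 0xfff = 2680
mode [11+:9] = (word>>11) & 0x1ff = 400  ←
err [10+:1] = (word>>10) & 0x1 = 1
bank [1+:9] = (word>>1) & 0x1ff = 124
cnt [0+:1] = (word>>0) & 0x1 = 1

400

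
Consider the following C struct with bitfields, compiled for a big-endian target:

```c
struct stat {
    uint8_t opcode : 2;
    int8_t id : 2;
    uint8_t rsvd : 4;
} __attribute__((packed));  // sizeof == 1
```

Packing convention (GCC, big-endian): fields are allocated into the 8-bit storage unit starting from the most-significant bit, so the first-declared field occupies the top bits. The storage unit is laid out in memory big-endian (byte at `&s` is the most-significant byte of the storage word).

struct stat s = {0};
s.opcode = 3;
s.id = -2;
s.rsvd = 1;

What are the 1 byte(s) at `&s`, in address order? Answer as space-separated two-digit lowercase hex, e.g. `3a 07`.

e1

opcode:2 = 3 → 0x3 << 6 → word 0xc0
id:2 = -2 → 0x2 << 4 → word 0xe0
rsvd:4 = 1 → 0x1 << 0 → word 0xe1
word = 0xe1 → big-endian bytes:
  [0]=0xe1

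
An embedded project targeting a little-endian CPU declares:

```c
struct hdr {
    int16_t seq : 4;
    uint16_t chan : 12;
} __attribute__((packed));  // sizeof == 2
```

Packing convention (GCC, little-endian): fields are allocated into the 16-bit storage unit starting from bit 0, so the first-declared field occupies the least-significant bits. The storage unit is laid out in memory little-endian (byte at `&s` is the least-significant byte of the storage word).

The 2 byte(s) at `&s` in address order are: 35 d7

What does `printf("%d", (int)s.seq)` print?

5

[0]=0x35 [1]=0xd7 (little-endian) → word 0xd735
seq:4 @ bit 0 → (0xd735>>0)&0xf = 0x5  ←
chan:12 @ bit 4 → (0xd735>>4)&0xfff = 0xd73
seq signed 4b, MSB=0: value = 5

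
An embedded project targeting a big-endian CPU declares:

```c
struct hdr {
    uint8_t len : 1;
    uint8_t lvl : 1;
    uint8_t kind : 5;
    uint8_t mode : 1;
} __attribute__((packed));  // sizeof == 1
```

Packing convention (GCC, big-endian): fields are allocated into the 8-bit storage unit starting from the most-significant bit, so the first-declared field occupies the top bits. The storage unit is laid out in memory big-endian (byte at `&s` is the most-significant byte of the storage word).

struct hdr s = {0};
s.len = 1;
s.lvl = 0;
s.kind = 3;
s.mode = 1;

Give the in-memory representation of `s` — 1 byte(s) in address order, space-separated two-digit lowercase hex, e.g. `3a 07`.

[7+:1] len=1 & 0x1 = 0x1; word=0x80
[6+:1] lvl=0 & 0x1 = 0x0; word=0x80
[1+:5] kind=3 & 0x1f = 0x3; word=0x86
[0+:1] mode=1 & 0x1 = 0x1; word=0x87
word = 0x87 → big-endian bytes:
  [0]=0x87

87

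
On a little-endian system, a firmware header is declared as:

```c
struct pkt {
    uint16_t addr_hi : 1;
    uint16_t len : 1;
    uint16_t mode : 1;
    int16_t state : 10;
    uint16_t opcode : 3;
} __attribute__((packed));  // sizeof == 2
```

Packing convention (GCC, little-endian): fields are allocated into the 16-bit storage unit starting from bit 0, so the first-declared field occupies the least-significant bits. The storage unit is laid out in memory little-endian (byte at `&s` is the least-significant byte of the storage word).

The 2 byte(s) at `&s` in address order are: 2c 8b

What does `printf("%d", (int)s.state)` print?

[0]=0x2c [1]=0x8b (little-endian) → word 0x8b2c
addr_hi:1 @ bit 0 → (0x8b2c>>0)&0x1 = 0x0
len:1 @ bit 1 → (0x8b2c>>1)&0x1 = 0x0
mode:1 @ bit 2 → (0x8b2c>>2)&0x1 = 0x1
state:10 @ bit 3 → (0x8b2c>>3)&0x3ff = 0x165  ←
opcode:3 @ bit 13 → (0x8b2c>>13)&0x7 = 0x4
state signed 10b, MSB=0: value = 357

357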